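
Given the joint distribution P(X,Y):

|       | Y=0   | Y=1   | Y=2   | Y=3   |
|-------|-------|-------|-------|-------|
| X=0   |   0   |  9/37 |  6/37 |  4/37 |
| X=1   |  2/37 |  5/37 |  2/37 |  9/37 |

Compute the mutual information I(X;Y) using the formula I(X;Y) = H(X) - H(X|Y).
0.1554 bits

I(X;Y) = H(X) - H(X|Y)

Marginal of X (row sums):
  P(X=0) = 0 + 9/37 + 6/37 + 4/37 = 19/37
  P(X=1) = 2/37 + 5/37 + 2/37 + 9/37 = 18/37
H(X) = -[(19/37)·log₂(19/37) + (18/37)·log₂(18/37)]
  = 0.493757 + 0.505717 = 0.99947 bits

Marginal of Y (column sums):
  P(Y=0) = 0 + 2/37 = 2/37
  P(Y=1) = 9/37 + 5/37 = 14/37
  P(Y=2) = 6/37 + 2/37 = 8/37
  P(Y=3) = 4/37 + 9/37 = 13/37
H(X|Y) = Σ_y P(y)·H(X|Y=y):
  Y=0: P(Y=0) = 2/37, P(X|Y=0) = (0, 1) → H(X|Y=0) = 0.000000
  Y=1: P(Y=1) = 14/37, P(X|Y=1) = (9/14, 5/14) → H(X|Y=1) = 0.940286
  Y=2: P(Y=2) = 8/37, P(X|Y=2) = (3/4, 1/4) → H(X|Y=2) = 0.811278
  Y=3: P(Y=3) = 13/37, P(X|Y=3) = (4/13, 9/13) → H(X|Y=3) = 0.890492
H(X|Y) = (2/37)·0.000000 + (14/37)·0.940286 + (8/37)·0.811278 + (13/37)·0.890492 = 0.84407 bits

I(X;Y) = H(X) - H(X|Y) = 0.99947 - 0.84407 = 0.1554 bits

Cross-check via I(X;Y) = H(X) + H(Y) - H(X,Y): computing H(Y) from the column sums and H(X,Y) from the 8 cells in the same way gives H(Y) = 1.76598 bits and H(X,Y) = 2.61005 bits, so
I(X;Y) = 0.99947 + 1.76598 - 2.61005 = 0.1554 bits ✓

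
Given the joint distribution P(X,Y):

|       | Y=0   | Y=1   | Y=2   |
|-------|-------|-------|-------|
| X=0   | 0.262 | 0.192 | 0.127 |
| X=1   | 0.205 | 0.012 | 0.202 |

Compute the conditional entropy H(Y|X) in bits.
1.3719 bits

H(Y|X) = H(X,Y) - H(X)

H(X,Y) = -Σ_{x,y} P(x,y) log₂ P(x,y). Per-cell terms -P(x,y)·log₂P(x,y):
  X=0: 0.50628, 0.45712, 0.37809
  X=1: 0.46869, 0.07657, 0.46613
Sum of the 6 terms: H(X,Y) = 2.3529 bits

Marginal of X (row sums):
  P(X=0) = 0.262 + 0.192 + 0.127 = 0.581
  P(X=1) = 0.205 + 0.012 + 0.202 = 0.419
H(X) = -[0.581·log₂(0.581) + 0.419·log₂(0.419)]
  = 0.45515 + 0.52584 = 0.9810 bits

H(Y|X) = H(X,Y) - H(X) = 2.3529 - 0.9810 = 1.3719 bits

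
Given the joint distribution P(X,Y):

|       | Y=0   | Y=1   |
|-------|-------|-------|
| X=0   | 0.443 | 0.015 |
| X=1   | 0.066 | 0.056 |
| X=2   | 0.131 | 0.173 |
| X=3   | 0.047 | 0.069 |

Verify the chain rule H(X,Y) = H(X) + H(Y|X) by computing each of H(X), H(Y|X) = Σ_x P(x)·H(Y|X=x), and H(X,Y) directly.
H(X) = 1.7690 bits, H(Y|X) = 0.6294 bits, H(X,Y) = 2.3984 bits

Marginal of X (row sums):
  P(X=0) = 0.443 + 0.015 = 0.458
  P(X=1) = 0.066 + 0.056 = 0.122
  P(X=2) = 0.131 + 0.173 = 0.304
  P(X=3) = 0.047 + 0.069 = 0.116
H(X) = -[0.458·log₂(0.458) + 0.122·log₂(0.122) + 0.304·log₂(0.304) + 0.116·log₂(0.116)]
  = 0.515974 + 0.370276 + 0.522228 + 0.360505 = 1.7690 bits

H(Y|X) = Σ_x P(x)·H(Y|X=x):
  X=0: P(X=0) = 0.458, P(Y|X=0) = (443/458, 15/458) → H(Y|X=0) = 0.208006
  X=1: P(X=1) = 0.122, P(Y|X=1) = (33/61, 28/61) → H(Y|X=1) = 0.995148
  X=2: P(X=2) = 0.304, P(Y|X=2) = (131/304, 173/304) → H(Y|X=2) = 0.986187
  X=3: P(X=3) = 0.116, P(Y|X=3) = (47/116, 69/116) → H(Y|X=3) = 0.973896
H(Y|X) = 0.458·0.208006 + 0.122·0.995148 + 0.304·0.986187 + 0.116·0.973896 = 0.6294 bits

H(X,Y) = -Σ_{x,y} P(x,y) log₂ P(x,y). Per-cell terms -P(x,y)·log₂P(x,y):
  X=0: 0.520357, 0.090883
  X=1: 0.258812, 0.232872
  X=2: 0.384139, 0.437890
  X=3: 0.207326, 0.266151
Sum of the 8 terms: H(X,Y) = 2.3984 bits

Chain rule check:
  H(X) + H(Y|X) = 1.7690 + 0.6294 = 2.3984 bits
  H(X,Y) = 2.3984 bits
✓ Chain rule verified.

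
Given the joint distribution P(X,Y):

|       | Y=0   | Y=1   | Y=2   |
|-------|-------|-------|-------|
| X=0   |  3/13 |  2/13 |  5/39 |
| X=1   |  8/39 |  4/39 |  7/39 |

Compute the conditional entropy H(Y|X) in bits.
1.5346 bits

H(Y|X) = H(X,Y) - H(X)

H(X,Y) = -Σ_{x,y} P(x,y) log₂ P(x,y). Per-cell terms -P(x,y)·log₂P(x,y):
  X=0: 0.48819, 0.41545, 0.37993
  X=1: 0.46880, 0.33696, 0.44478
Sum of the 6 terms: H(X,Y) = 2.5341 bits

Marginal of X (row sums):
  P(X=0) = 3/13 + 2/13 + 5/39 = 20/39
  P(X=1) = 8/39 + 4/39 + 7/39 = 19/39
H(X) = -[(20/39)·log₂(20/39) + (19/39)·log₂(19/39)]
  = 0.49409 + 0.50544 = 0.9995 bits

H(Y|X) = H(X,Y) - H(X) = 2.5341 - 0.9995 = 1.5346 bits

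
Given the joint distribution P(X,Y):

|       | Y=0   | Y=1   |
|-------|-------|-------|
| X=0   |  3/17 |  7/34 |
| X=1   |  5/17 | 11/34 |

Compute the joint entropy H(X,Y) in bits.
1.9570 bits

H(X,Y) = -Σ_{x,y} P(x,y) log₂ P(x,y). Per-cell terms -P(x,y)·log₂P(x,y):
  X=0: 0.4416, 0.4694
  X=1: 0.5193, 0.5267
Sum of the 4 terms: H(X,Y) = 1.9570 bits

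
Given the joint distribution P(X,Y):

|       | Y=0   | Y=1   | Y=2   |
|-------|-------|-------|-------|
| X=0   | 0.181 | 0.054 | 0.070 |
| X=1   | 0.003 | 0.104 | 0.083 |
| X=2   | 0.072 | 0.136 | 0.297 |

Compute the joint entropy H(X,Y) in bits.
2.7900 bits

H(X,Y) = -Σ_{x,y} P(x,y) log₂ P(x,y). Per-cell terms -P(x,y)·log₂P(x,y):
  X=0: 0.4463, 0.2274, 0.2686
  X=1: 0.0251, 0.3396, 0.2980
  X=2: 0.2733, 0.3915, 0.5202
Sum of the 9 terms: H(X,Y) = 2.7900 bits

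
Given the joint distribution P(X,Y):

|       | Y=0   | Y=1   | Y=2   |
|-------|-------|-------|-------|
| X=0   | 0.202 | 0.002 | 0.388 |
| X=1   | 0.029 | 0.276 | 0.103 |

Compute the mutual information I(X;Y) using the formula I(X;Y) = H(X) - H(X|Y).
0.4686 bits

I(X;Y) = H(X) - H(X|Y)

Marginal of X (row sums):
  P(X=0) = 0.202 + 0.002 + 0.388 = 0.592
  P(X=1) = 0.029 + 0.276 + 0.103 = 0.408
H(X) = -[0.592·log₂(0.592) + 0.408·log₂(0.408)]
  = 0.447748 + 0.527690 = 0.975438 bits

Marginal of Y (column sums):
  P(Y=0) = 0.202 + 0.029 = 0.231
  P(Y=1) = 0.002 + 0.276 = 0.278
  P(Y=2) = 0.388 + 0.103 = 0.491
H(X|Y) = Σ_y P(y)·H(X|Y=y):
  Y=0: P(Y=0) = 0.231, P(X|Y=0) = (202/231, 29/231) → H(X|Y=0) = 0.545082
  Y=1: P(Y=1) = 0.278, P(X|Y=1) = (1/139, 138/139) → H(X|Y=1) = 0.061557
  Y=2: P(Y=2) = 0.491, P(X|Y=2) = (388/491, 103/491) → H(X|Y=2) = 0.741054
H(X|Y) = 0.231·0.545082 + 0.278·0.061557 + 0.491·0.741054 = 0.506884 bits

I(X;Y) = H(X) - H(X|Y) = 0.975438 - 0.506884 = 0.4686 bits

Cross-check via I(X;Y) = H(X) + H(Y) - H(X,Y): computing H(Y) from the column sums and H(X,Y) from the 6 cells in the same way gives H(Y) = 1.505631 bits and H(X,Y) = 2.012516 bits, so
I(X;Y) = 0.975438 + 1.505631 - 2.012516 = 0.4686 bits ✓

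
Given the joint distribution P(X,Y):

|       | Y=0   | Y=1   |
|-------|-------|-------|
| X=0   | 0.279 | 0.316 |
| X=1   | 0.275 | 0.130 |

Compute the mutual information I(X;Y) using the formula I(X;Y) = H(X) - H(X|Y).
0.0315 bits

I(X;Y) = H(X) - H(X|Y)

Marginal of X (row sums):
  P(X=0) = 0.279 + 0.316 = 0.595
  P(X=1) = 0.275 + 0.130 = 0.405
H(X) = -[0.595·log₂(0.595) + 0.405·log₂(0.405)]
  = 0.44568 + 0.52812 = 0.97380 bits

Marginal of Y (column sums):
  P(Y=0) = 0.279 + 0.275 = 0.554
  P(Y=1) = 0.316 + 0.130 = 0.446
H(X|Y) = Σ_y P(y)·H(X|Y=y):
  Y=0: P(Y=0) = 0.554, P(X|Y=0) = (279/554, 275/554) → H(X|Y=0) = 0.99996
  Y=1: P(Y=1) = 0.446, P(X|Y=1) = (158/223, 65/223) → H(X|Y=1) = 0.87063
H(X|Y) = 0.554·0.99996 + 0.446·0.87063 = 0.94228 bits

I(X;Y) = H(X) - H(X|Y) = 0.97380 - 0.94228 = 0.0315 bits

Cross-check via I(X;Y) = H(X) + H(Y) - H(X,Y): computing H(Y) from the column sums and H(X,Y) from the 4 cells in the same way gives H(Y) = 0.99157 bits and H(X,Y) = 1.93385 bits, so
I(X;Y) = 0.97380 + 0.99157 - 1.93385 = 0.0315 bits ✓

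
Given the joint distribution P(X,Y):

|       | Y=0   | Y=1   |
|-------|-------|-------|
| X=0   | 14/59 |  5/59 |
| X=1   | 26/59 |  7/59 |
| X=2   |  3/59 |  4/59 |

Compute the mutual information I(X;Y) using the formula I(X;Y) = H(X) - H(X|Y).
0.0415 bits

I(X;Y) = H(X) - H(X|Y)

Marginal of X (row sums):
  P(X=0) = 14/59 + 5/59 = 19/59
  P(X=1) = 26/59 + 7/59 = 33/59
  P(X=2) = 3/59 + 4/59 = 7/59
H(X) = -[(19/59)·log₂(19/59) + (33/59)·log₂(33/59) + (7/59)·log₂(7/59)]
  = 0.52643 + 0.46885 + 0.36486 = 1.3601 bits

Marginal of Y (column sums):
  P(Y=0) = 14/59 + 26/59 + 3/59 = 43/59
  P(Y=1) = 5/59 + 7/59 + 4/59 = 16/59
H(X|Y) = Σ_y P(y)·H(X|Y=y):
  Y=0: P(Y=0) = 43/59, P(X|Y=0) = (14/43, 26/43, 3/43) → H(X|Y=0) = 1.23396
  Y=1: P(Y=1) = 16/59, P(X|Y=1) = (5/16, 7/16, 1/4) → H(X|Y=1) = 1.54618
H(X|Y) = (43/59)·1.23396 + (16/59)·1.54618 = 1.3186 bits

I(X;Y) = H(X) - H(X|Y) = 1.3601 - 1.3186 = 0.0415 bits

Cross-check via I(X;Y) = H(X) + H(Y) - H(X,Y): computing H(Y) from the column sums and H(X,Y) from the 6 cells in the same way gives H(Y) = 0.8432 bits and H(X,Y) = 2.1618 bits, so
I(X;Y) = 1.3601 + 0.8432 - 2.1618 = 0.0415 bits ✓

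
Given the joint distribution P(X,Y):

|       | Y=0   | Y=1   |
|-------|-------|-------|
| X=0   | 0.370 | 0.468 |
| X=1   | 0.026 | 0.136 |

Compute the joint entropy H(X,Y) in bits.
1.5717 bits

H(X,Y) = -Σ_{x,y} P(x,y) log₂ P(x,y). Per-cell terms -P(x,y)·log₂P(x,y):
  X=0: 0.53073, 0.51266
  X=1: 0.13690, 0.39145
Sum of the 4 terms: H(X,Y) = 1.5717 bits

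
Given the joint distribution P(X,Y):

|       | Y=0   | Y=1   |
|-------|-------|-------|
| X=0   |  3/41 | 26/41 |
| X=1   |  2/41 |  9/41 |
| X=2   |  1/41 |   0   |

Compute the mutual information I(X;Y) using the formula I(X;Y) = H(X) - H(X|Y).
0.0777 bits

I(X;Y) = H(X) - H(X|Y)

Marginal of X (row sums):
  P(X=0) = 3/41 + 26/41 = 29/41
  P(X=1) = 2/41 + 9/41 = 11/41
  P(X=2) = 1/41 + 0 = 1/41
H(X) = -[(29/41)·log₂(29/41) + (11/41)·log₂(11/41) + (1/41)·log₂(1/41)]
  = 0.35336 + 0.50925 + 0.13067 = 0.9933 bits

Marginal of Y (column sums):
  P(Y=0) = 3/41 + 2/41 + 1/41 = 6/41
  P(Y=1) = 26/41 + 9/41 + 0 = 35/41
H(X|Y) = Σ_y P(y)·H(X|Y=y):
  Y=0: P(Y=0) = 6/41, P(X|Y=0) = (1/2, 1/3, 1/6) → H(X|Y=0) = 1.45915
  Y=1: P(Y=1) = 35/41, P(X|Y=1) = (26/35, 9/35, 0) → H(X|Y=1) = 0.82240
H(X|Y) = (6/41)·1.45915 + (35/41)·0.82240 = 0.9156 bits

I(X;Y) = H(X) - H(X|Y) = 0.9933 - 0.9156 = 0.0777 bits

Cross-check via I(X;Y) = H(X) + H(Y) - H(X,Y): computing H(Y) from the column sums and H(X,Y) from the 6 cells in the same way gives H(Y) = 0.6006 bits and H(X,Y) = 1.5162 bits, so
I(X;Y) = 0.9933 + 0.6006 - 1.5162 = 0.0777 bits ✓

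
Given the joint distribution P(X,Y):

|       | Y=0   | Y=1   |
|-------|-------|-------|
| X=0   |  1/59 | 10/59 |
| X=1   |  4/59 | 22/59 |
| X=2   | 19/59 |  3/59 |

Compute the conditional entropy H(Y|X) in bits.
0.5692 bits

H(Y|X) = H(X,Y) - H(X)

H(X,Y) = -Σ_{x,y} P(x,y) log₂ P(x,y). Per-cell terms -P(x,y)·log₂P(x,y):
  X=0: 0.099706, 0.434019
  X=1: 0.263230, 0.530689
  X=2: 0.526434, 0.218526
Sum of the 6 terms: H(X,Y) = 2.072604 bits

Marginal of X (row sums):
  P(X=0) = 1/59 + 10/59 = 11/59
  P(X=1) = 4/59 + 22/59 = 26/59
  P(X=2) = 19/59 + 3/59 = 22/59
H(X) = -[(11/59)·log₂(11/59) + (26/59)·log₂(26/59) + (22/59)·log₂(22/59)]
  = 0.451785 + 0.520971 + 0.530689 = 1.503445 bits

H(Y|X) = H(X,Y) - H(X) = 2.072604 - 1.503445 = 0.5692 bits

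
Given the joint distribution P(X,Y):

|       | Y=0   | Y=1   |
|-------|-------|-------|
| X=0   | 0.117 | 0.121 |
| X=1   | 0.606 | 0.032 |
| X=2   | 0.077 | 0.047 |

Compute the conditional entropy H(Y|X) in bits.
0.5398 bits

H(Y|X) = H(X,Y) - H(X)

H(X,Y) = -Σ_{x,y} P(x,y) log₂ P(x,y). Per-cell terms -P(x,y)·log₂P(x,y):
  X=0: 0.3622, 0.3687
  X=1: 0.4379, 0.1589
  X=2: 0.2848, 0.2073
Sum of the 6 terms: H(X,Y) = 1.8198 bits

Marginal of X (row sums):
  P(X=0) = 0.117 + 0.121 = 0.238
  P(X=1) = 0.606 + 0.032 = 0.638
  P(X=2) = 0.077 + 0.047 = 0.124
H(X) = -[0.238·log₂(0.238) + 0.638·log₂(0.638) + 0.124·log₂(0.124)]
  = 0.4929 + 0.4137 + 0.3734 = 1.2800 bits

H(Y|X) = H(X,Y) - H(X) = 1.8198 - 1.2800 = 0.5398 bits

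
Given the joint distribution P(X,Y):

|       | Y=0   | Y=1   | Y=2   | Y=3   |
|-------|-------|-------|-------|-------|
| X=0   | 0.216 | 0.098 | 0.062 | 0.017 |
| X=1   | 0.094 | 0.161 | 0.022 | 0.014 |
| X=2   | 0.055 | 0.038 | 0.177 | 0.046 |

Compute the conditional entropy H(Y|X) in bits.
1.5898 bits

H(Y|X) = H(X,Y) - H(X)

H(X,Y) = -Σ_{x,y} P(x,y) log₂ P(x,y). Per-cell terms -P(x,y)·log₂P(x,y):
  X=0: 0.47755, 0.32841, 0.24872, 0.09993
  X=1: 0.32065, 0.42421, 0.12114, 0.08622
  X=2: 0.23014, 0.17928, 0.44218, 0.20434
Sum of the 12 terms: H(X,Y) = 3.1628 bits

Marginal of X (row sums):
  P(X=0) = 0.216 + 0.098 + 0.062 + 0.017 = 0.393
  P(X=1) = 0.094 + 0.161 + 0.022 + 0.014 = 0.291
  P(X=2) = 0.055 + 0.038 + 0.177 + 0.046 = 0.316
H(X) = -[0.393·log₂(0.393) + 0.291·log₂(0.291) + 0.316·log₂(0.316)]
  = 0.52953 + 0.51824 + 0.52519 = 1.5730 bits

H(Y|X) = H(X,Y) - H(X) = 3.1628 - 1.5730 = 1.5898 bits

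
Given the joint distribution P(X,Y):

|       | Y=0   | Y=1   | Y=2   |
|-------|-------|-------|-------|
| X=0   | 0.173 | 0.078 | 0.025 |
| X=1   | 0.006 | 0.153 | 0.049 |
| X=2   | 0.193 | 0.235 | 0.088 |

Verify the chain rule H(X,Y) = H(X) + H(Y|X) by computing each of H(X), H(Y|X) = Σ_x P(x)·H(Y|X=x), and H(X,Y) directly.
H(X) = 1.4763 bits, H(Y|X) = 1.3111 bits, H(X,Y) = 2.7875 bits

Marginal of X (row sums):
  P(X=0) = 0.173 + 0.078 + 0.025 = 0.276
  P(X=1) = 0.006 + 0.153 + 0.049 = 0.208
  P(X=2) = 0.193 + 0.235 + 0.088 = 0.516
H(X) = -[0.276·log₂(0.276) + 0.208·log₂(0.208) + 0.516·log₂(0.516)]
  = 0.51260 + 0.47119 + 0.49255 = 1.4763 bits

H(Y|X) = Σ_x P(x)·H(Y|X=x):
  X=0: P(X=0) = 0.276, P(Y|X=0) = (173/276, 13/46, 25/276) → H(Y|X=0) = 1.25146
  X=1: P(X=1) = 0.208, P(Y|X=1) = (3/104, 153/208, 49/208) → H(Y|X=1) = 0.96481
  X=2: P(X=2) = 0.516, P(Y|X=2) = (193/516, 235/516, 22/129) → H(Y|X=2) = 1.48263
H(Y|X) = 0.276·1.25146 + 0.208·0.96481 + 0.516·1.48263 = 1.3111 bits

H(X,Y) = -Σ_{x,y} P(x,y) log₂ P(x,y). Per-cell terms -P(x,y)·log₂P(x,y):
  X=0: 0.43789, 0.28707, 0.13305
  X=1: 0.04428, 0.41438, 0.21320
  X=2: 0.45805, 0.49098, 0.30856
Sum of the 9 terms: H(X,Y) = 2.7875 bits

Chain rule check:
  H(X) + H(Y|X) = 1.4763 + 1.3111 = 2.7874 bits
  H(X,Y) = 2.7875 bits
✓ Chain rule verified (Δ = 0.0001 is 4-dp rounding noise: each of the three values was rounded independently).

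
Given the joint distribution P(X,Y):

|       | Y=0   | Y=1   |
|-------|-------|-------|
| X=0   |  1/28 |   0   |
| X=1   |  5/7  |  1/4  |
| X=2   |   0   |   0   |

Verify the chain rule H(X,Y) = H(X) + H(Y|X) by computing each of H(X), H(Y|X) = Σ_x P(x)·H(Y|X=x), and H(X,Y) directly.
H(X) = 0.2223 bits, H(Y|X) = 0.7961 bits, H(X,Y) = 1.0184 bits

Marginal of X (row sums):
  P(X=0) = 1/28 + 0 = 1/28
  P(X=1) = 5/7 + 1/4 = 27/28
  P(X=2) = 0 + 0 = 0
H(X) = -[(1/28)·log₂(1/28) + (27/28)·log₂(27/28)]   (outcomes with P = 0 contribute 0)
  = 0.1717 + 0.0506 = 0.2223 bits

H(Y|X) = Σ_x P(x)·H(Y|X=x):
  X=0: P(X=0) = 1/28, P(Y|X=0) = (1, 0) → H(Y|X=0) = 0.0000
  X=1: P(X=1) = 27/28, P(Y|X=1) = (20/27, 7/27) → H(Y|X=1) = 0.8256
  X=2: P(X=2) = 0 → contributes 0
H(Y|X) = (1/28)·0.0000 + (27/28)·0.8256 = 0.7961 bits

H(X,Y) = -Σ_{x,y} P(x,y) log₂ P(x,y). Per-cell terms -P(x,y)·log₂P(x,y):
  X=0: 0.1717, 0.0000
  X=1: 0.3467, 0.5000
  X=2: 0.0000, 0.0000
  (cells with P = 0 contribute 0)
Sum of the 6 terms: H(X,Y) = 1.0184 bits

Chain rule check:
  H(X) + H(Y|X) = 0.2223 + 0.7961 = 1.0184 bits
  H(X,Y) = 1.0184 bits
✓ Chain rule verified.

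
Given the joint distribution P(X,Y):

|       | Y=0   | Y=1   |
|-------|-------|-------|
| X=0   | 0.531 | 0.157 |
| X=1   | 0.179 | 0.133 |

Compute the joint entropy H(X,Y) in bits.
1.7357 bits

H(X,Y) = -Σ_{x,y} P(x,y) log₂ P(x,y). Per-cell terms -P(x,y)·log₂P(x,y):
  X=0: 0.4849, 0.4194
  X=1: 0.4443, 0.3871
Sum of the 4 terms: H(X,Y) = 1.7357 bits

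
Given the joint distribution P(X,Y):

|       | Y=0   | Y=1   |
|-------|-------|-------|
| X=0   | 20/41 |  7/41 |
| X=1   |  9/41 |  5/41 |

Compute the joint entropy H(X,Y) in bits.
1.7910 bits

H(X,Y) = -Σ_{x,y} P(x,y) log₂ P(x,y). Per-cell terms -P(x,y)·log₂P(x,y):
  X=0: 0.5052, 0.4354
  X=1: 0.4802, 0.3702
Sum of the 4 terms: H(X,Y) = 1.7910 bits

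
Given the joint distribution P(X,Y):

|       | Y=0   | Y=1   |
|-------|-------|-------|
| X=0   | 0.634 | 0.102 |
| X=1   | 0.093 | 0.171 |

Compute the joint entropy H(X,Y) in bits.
1.5071 bits

H(X,Y) = -Σ_{x,y} P(x,y) log₂ P(x,y). Per-cell terms -P(x,y)·log₂P(x,y):
  X=0: 0.4168, 0.3359
  X=1: 0.3187, 0.4357
Sum of the 4 terms: H(X,Y) = 1.5071 bits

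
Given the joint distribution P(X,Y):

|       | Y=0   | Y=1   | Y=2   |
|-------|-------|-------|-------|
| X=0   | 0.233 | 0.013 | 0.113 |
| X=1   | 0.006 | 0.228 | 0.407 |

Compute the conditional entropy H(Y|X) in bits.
1.0431 bits

H(Y|X) = H(X,Y) - H(X)

H(X,Y) = -Σ_{x,y} P(x,y) log₂ P(x,y). Per-cell terms -P(x,y)·log₂P(x,y):
  X=0: 0.4896724, 0.0814495, 0.3554534
  X=1: 0.0442849, 0.4862999, 0.5278380
Sum of the 6 terms: H(X,Y) = 1.984998 bits

Marginal of X (row sums):
  P(X=0) = 0.233 + 0.013 + 0.113 = 0.359
  P(X=1) = 0.006 + 0.228 + 0.407 = 0.641
H(X) = -[0.359·log₂(0.359) + 0.641·log₂(0.641)]
  = 0.5305820 + 0.4112680 = 0.941850 bits

H(Y|X) = H(X,Y) - H(X) = 1.984998 - 0.941850 = 1.0431 bits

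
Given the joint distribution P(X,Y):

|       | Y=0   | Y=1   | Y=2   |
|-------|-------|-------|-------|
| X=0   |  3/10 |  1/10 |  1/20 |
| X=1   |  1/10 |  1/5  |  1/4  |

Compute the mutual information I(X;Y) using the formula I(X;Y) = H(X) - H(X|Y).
0.1978 bits

I(X;Y) = H(X) - H(X|Y)

Marginal of X (row sums):
  P(X=0) = 3/10 + 1/10 + 1/20 = 9/20
  P(X=1) = 1/10 + 1/5 + 1/4 = 11/20
H(X) = -[(9/20)·log₂(9/20) + (11/20)·log₂(11/20)]
  = 0.5184 + 0.4744 = 0.9928 bits

Marginal of Y (column sums):
  P(Y=0) = 3/10 + 1/10 = 2/5
  P(Y=1) = 1/10 + 1/5 = 3/10
  P(Y=2) = 1/20 + 1/4 = 3/10
H(X|Y) = Σ_y P(y)·H(X|Y=y):
  Y=0: P(Y=0) = 2/5, P(X|Y=0) = (3/4, 1/4) → H(X|Y=0) = 0.8113
  Y=1: P(Y=1) = 3/10, P(X|Y=1) = (1/3, 2/3) → H(X|Y=1) = 0.9183
  Y=2: P(Y=2) = 3/10, P(X|Y=2) = (1/6, 5/6) → H(X|Y=2) = 0.6500
H(X|Y) = (2/5)·0.8113 + (3/10)·0.9183 + (3/10)·0.6500 = 0.7950 bits

I(X;Y) = H(X) - H(X|Y) = 0.9928 - 0.7950 = 0.1978 bits

Cross-check via I(X;Y) = H(X) + H(Y) - H(X,Y): computing H(Y) from the column sums and H(X,Y) from the 6 cells in the same way gives H(Y) = 1.5710 bits and H(X,Y) = 2.3660 bits, so
I(X;Y) = 0.9928 + 1.5710 - 2.3660 = 0.1978 bits ✓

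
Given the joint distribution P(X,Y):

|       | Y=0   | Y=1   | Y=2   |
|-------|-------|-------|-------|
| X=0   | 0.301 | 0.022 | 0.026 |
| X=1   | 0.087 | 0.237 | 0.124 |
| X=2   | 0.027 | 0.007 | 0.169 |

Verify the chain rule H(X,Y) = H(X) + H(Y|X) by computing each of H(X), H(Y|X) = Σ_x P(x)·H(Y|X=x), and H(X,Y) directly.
H(X) = 1.5160 bits, H(Y|X) = 1.0599 bits, H(X,Y) = 2.5759 bits

Marginal of X (row sums):
  P(X=0) = 0.301 + 0.022 + 0.026 = 0.349
  P(X=1) = 0.087 + 0.237 + 0.124 = 0.448
  P(X=2) = 0.027 + 0.007 + 0.169 = 0.203
H(X) = -[0.349·log₂(0.349) + 0.448·log₂(0.448) + 0.203·log₂(0.203)]
  = 0.5300 + 0.5190 + 0.4670 = 1.5160 bits

H(Y|X) = Σ_x P(x)·H(Y|X=x):
  X=0: P(X=0) = 0.349, P(Y|X=0) = (301/349, 22/349, 26/349) → H(Y|X=0) = 0.7146
  X=1: P(X=1) = 0.448, P(Y|X=1) = (87/448, 237/448, 31/112) → H(Y|X=1) = 1.4581
  X=2: P(X=2) = 0.203, P(Y|X=2) = (27/203, 1/29, 169/203) → H(Y|X=2) = 0.7748
H(Y|X) = 0.349·0.7146 + 0.448·1.4581 + 0.203·0.7748 = 1.0599 bits

H(X,Y) = -Σ_{x,y} P(x,y) log₂ P(x,y). Per-cell terms -P(x,y)·log₂P(x,y):
  X=0: 0.5214, 0.1211, 0.1369
  X=1: 0.3065, 0.4923, 0.3734
  X=2: 0.1407, 0.0501, 0.4335
Sum of the 9 terms: H(X,Y) = 2.5759 bits

Chain rule check:
  H(X) + H(Y|X) = 1.5160 + 1.0599 = 2.5759 bits
  H(X,Y) = 2.5759 bits
✓ Chain rule verified.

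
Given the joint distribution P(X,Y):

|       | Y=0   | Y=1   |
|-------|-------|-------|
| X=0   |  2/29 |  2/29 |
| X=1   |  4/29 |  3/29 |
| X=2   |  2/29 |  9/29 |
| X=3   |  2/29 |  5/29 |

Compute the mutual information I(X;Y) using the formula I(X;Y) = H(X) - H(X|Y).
0.0858 bits

I(X;Y) = H(X) - H(X|Y)

Marginal of X (row sums):
  P(X=0) = 2/29 + 2/29 = 4/29
  P(X=1) = 4/29 + 3/29 = 7/29
  P(X=2) = 2/29 + 9/29 = 11/29
  P(X=3) = 2/29 + 5/29 = 7/29
H(X) = -[(4/29)·log₂(4/29) + (7/29)·log₂(7/29) + (11/29)·log₂(11/29) + (7/29)·log₂(7/29)]
  = 0.39420 + 0.49498 + 0.53048 + 0.49498 = 1.9146 bits

Marginal of Y (column sums):
  P(Y=0) = 2/29 + 4/29 + 2/29 + 2/29 = 10/29
  P(Y=1) = 2/29 + 3/29 + 9/29 + 5/29 = 19/29
H(X|Y) = Σ_y P(y)·H(X|Y=y):
  Y=0: P(Y=0) = 10/29, P(X|Y=0) = (1/5, 2/5, 1/5, 1/5) → H(X|Y=0) = 1.92193
  Y=1: P(Y=1) = 19/29, P(X|Y=1) = (2/19, 3/19, 9/19, 5/19) → H(X|Y=1) = 1.77983
H(X|Y) = (10/29)·1.92193 + (19/29)·1.77983 = 1.8288 bits

I(X;Y) = H(X) - H(X|Y) = 1.9146 - 1.8288 = 0.0858 bits

Cross-check via I(X;Y) = H(X) + H(Y) - H(X,Y): computing H(Y) from the column sums and H(X,Y) from the 8 cells in the same way gives H(Y) = 0.9294 bits and H(X,Y) = 2.7582 bits, so
I(X;Y) = 1.9146 + 0.9294 - 2.7582 = 0.0858 bits ✓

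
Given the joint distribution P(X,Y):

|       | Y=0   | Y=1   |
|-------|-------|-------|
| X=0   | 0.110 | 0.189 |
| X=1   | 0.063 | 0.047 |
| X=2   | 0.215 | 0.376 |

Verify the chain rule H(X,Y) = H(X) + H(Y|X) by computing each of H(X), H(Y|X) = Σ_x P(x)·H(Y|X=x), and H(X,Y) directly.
H(X) = 1.3195 bits, H(Y|X) = 0.9510 bits, H(X,Y) = 2.2705 bits

Marginal of X (row sums):
  P(X=0) = 0.110 + 0.189 = 0.299
  P(X=1) = 0.063 + 0.047 = 0.110
  P(X=2) = 0.215 + 0.376 = 0.591
H(X) = -[0.299·log₂(0.299) + 0.110·log₂(0.110) + 0.591·log₂(0.591)]
  = 0.520793 + 0.350287 + 0.448433 = 1.3195 bits

H(Y|X) = Σ_x P(x)·H(Y|X=x):
  X=0: P(X=0) = 0.299, P(Y|X=0) = (110/299, 189/299) → H(Y|X=0) = 0.949041
  X=1: P(X=1) = 0.110, P(Y|X=1) = (63/110, 47/110) → H(Y|X=1) = 0.984684
  X=2: P(X=2) = 0.591, P(Y|X=2) = (215/591, 376/591) → H(Y|X=2) = 0.945784
H(Y|X) = 0.299·0.949041 + 0.110·0.984684 + 0.591·0.945784 = 0.9510 bits

H(X,Y) = -Σ_{x,y} P(x,y) log₂ P(x,y). Per-cell terms -P(x,y)·log₂P(x,y):
  X=0: 0.350287, 0.454269
  X=1: 0.251276, 0.207326
  X=2: 0.476782, 0.530609
Sum of the 6 terms: H(X,Y) = 2.2705 bits

Chain rule check:
  H(X) + H(Y|X) = 1.3195 + 0.9510 = 2.2705 bits
  H(X,Y) = 2.2705 bits
✓ Chain rule verified.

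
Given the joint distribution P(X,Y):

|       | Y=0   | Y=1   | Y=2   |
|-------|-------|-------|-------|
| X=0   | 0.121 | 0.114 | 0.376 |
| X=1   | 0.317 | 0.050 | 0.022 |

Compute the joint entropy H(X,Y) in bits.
2.1191 bits

H(X,Y) = -Σ_{x,y} P(x,y) log₂ P(x,y). Per-cell terms -P(x,y)·log₂P(x,y):
  X=0: 0.36868, 0.35715, 0.53061
  X=1: 0.52541, 0.21610, 0.12114
Sum of the 6 terms: H(X,Y) = 2.1191 bits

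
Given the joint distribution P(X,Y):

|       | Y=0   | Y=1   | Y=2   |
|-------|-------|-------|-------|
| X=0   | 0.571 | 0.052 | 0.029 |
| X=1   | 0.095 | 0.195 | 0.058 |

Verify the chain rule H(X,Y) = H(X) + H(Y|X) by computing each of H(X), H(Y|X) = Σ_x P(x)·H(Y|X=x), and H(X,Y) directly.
H(X) = 0.9323 bits, H(Y|X) = 0.9200 bits, H(X,Y) = 1.8523 bits

Marginal of X (row sums):
  P(X=0) = 0.571 + 0.052 + 0.029 = 0.652
  P(X=1) = 0.095 + 0.195 + 0.058 = 0.348
H(X) = -[0.652·log₂(0.652) + 0.348·log₂(0.348)]
  = 0.40232 + 0.52995 = 0.9323 bits

H(Y|X) = Σ_x P(x)·H(Y|X=x):
  X=0: P(X=0) = 0.652, P(Y|X=0) = (571/652, 13/163, 29/652) → H(Y|X=0) = 0.65831
  X=1: P(X=1) = 0.348, P(Y|X=1) = (95/348, 65/116, 1/6) → H(Y|X=1) = 1.41039
H(Y|X) = 0.652·0.65831 + 0.348·1.41039 = 0.9200 bits

H(X,Y) = -Σ_{x,y} P(x,y) log₂ P(x,y). Per-cell terms -P(x,y)·log₂P(x,y):
  X=0: 0.46162, 0.22180, 0.14813
  X=1: 0.32261, 0.45990, 0.23825
Sum of the 6 terms: H(X,Y) = 1.8523 bits

Chain rule check:
  H(X) + H(Y|X) = 0.9323 + 0.9200 = 1.8523 bits
  H(X,Y) = 1.8523 bits
✓ Chain rule verified.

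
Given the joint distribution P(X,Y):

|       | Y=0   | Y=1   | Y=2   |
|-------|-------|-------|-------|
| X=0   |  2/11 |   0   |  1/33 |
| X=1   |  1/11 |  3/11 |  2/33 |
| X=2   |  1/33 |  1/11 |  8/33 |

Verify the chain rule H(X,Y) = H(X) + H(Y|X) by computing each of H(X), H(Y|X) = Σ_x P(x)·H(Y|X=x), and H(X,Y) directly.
H(X) = 1.5300 bits, H(Y|X) = 1.1038 bits, H(X,Y) = 2.6338 bits

Marginal of X (row sums):
  P(X=0) = 2/11 + 0 + 1/33 = 7/33
  P(X=1) = 1/11 + 3/11 + 2/33 = 14/33
  P(X=2) = 1/33 + 1/11 + 8/33 = 4/11
H(X) = -[(7/33)·log₂(7/33) + (14/33)·log₂(14/33) + (4/11)·log₂(4/11)]
  = 0.47452 + 0.52480 + 0.53070 = 1.5300 bits

H(Y|X) = Σ_x P(x)·H(Y|X=x):
  X=0: P(X=0) = 7/33, P(Y|X=0) = (6/7, 0, 1/7) → H(Y|X=0) = 0.59167
  X=1: P(X=1) = 14/33, P(Y|X=1) = (3/14, 9/14, 1/7) → H(Y|X=1) = 1.28705
  X=2: P(X=2) = 4/11, P(Y|X=2) = (1/12, 1/4, 2/3) → H(Y|X=2) = 1.18872
H(Y|X) = (7/33)·0.59167 + (14/33)·1.28705 + (4/11)·1.18872 = 1.1038 bits

H(X,Y) = -Σ_{x,y} P(x,y) log₂ P(x,y). Per-cell terms -P(x,y)·log₂P(x,y):
  X=0: 0.44717, 0.00000, 0.15286
  X=1: 0.31449, 0.51122, 0.24511
  X=2: 0.15286, 0.31449, 0.49561
  (cells with P = 0 contribute 0)
Sum of the 9 terms: H(X,Y) = 2.6338 bits

Chain rule check:
  H(X) + H(Y|X) = 1.5300 + 1.1038 = 2.6338 bits
  H(X,Y) = 2.6338 bits
✓ Chain rule verified.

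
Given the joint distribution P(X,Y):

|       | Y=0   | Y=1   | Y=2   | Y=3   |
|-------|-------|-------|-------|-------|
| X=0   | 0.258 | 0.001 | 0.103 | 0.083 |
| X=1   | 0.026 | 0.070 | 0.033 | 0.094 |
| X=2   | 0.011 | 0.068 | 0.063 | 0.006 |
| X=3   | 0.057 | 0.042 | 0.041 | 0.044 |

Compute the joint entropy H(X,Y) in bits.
3.4843 bits

H(X,Y) = -Σ_{x,y} P(x,y) log₂ P(x,y). Per-cell terms -P(x,y)·log₂P(x,y):
  X=0: 0.50428, 0.00997, 0.33777, 0.29803
  X=1: 0.13690, 0.26856, 0.16241, 0.32065
  X=2: 0.07157, 0.26373, 0.25128, 0.04428
  X=3: 0.23557, 0.19209, 0.18894, 0.19828
Sum of the 16 terms: H(X,Y) = 3.4843 bits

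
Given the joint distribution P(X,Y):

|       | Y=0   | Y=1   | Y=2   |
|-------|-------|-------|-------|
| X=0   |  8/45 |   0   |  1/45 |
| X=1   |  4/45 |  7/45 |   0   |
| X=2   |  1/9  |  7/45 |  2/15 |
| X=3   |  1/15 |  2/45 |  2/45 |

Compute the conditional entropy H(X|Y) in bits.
1.5953 bits

H(X|Y) = H(X,Y) - H(Y)

H(X,Y) = -Σ_{x,y} P(x,y) log₂ P(x,y). Per-cell terms -P(x,y)·log₂P(x,y):
  X=0: 0.4430, 0.0000, 0.1220
  X=1: 0.3104, 0.4176, 0.0000
  X=2: 0.3522, 0.4176, 0.3876
  X=3: 0.2605, 0.1996, 0.1996
  (cells with P = 0 contribute 0)
Sum of the 12 terms: H(X,Y) = 3.1101 bits

Marginal of Y (column sums):
  P(Y=0) = 8/45 + 4/45 + 1/9 + 1/15 = 4/9
  P(Y=1) = 0 + 7/45 + 7/45 + 2/45 = 16/45
  P(Y=2) = 1/45 + 0 + 2/15 + 2/45 = 1/5
H(Y) = -[(4/9)·log₂(4/9) + (16/45)·log₂(16/45) + (1/5)·log₂(1/5)]
  = 0.5200 + 0.5304 + 0.4644 = 1.5148 bits

H(X|Y) = H(X,Y) - H(Y) = 3.1101 - 1.5148 = 1.5953 bits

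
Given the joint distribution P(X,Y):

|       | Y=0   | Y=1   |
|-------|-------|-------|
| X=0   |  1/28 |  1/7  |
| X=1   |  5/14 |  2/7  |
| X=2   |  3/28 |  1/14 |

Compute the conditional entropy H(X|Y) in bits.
1.2368 bits

H(X|Y) = H(X,Y) - H(Y)

H(X,Y) = -Σ_{x,y} P(x,y) log₂ P(x,y). Per-cell terms -P(x,y)·log₂P(x,y):
  X=0: 0.171691, 0.401051
  X=1: 0.530510, 0.516387
  X=2: 0.345256, 0.271954
Sum of the 6 terms: H(X,Y) = 2.236849 bits

Marginal of Y (column sums):
  P(Y=0) = 1/28 + 5/14 + 3/28 = 1/2
  P(Y=1) = 1/7 + 2/7 + 1/14 = 1/2
H(Y) = -[(1/2)·log₂(1/2) + (1/2)·log₂(1/2)]
  = 0.500000 + 0.500000 = 1.000000 bits

H(X|Y) = H(X,Y) - H(Y) = 2.236849 - 1.000000 = 1.2368 bits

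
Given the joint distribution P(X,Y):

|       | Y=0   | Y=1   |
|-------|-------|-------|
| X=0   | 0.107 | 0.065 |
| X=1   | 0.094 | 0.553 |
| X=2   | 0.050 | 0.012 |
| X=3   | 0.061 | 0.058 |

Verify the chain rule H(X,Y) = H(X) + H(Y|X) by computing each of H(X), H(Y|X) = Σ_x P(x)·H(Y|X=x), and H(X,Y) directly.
H(X) = 1.4574 bits, H(Y|X) = 0.7143 bits, H(X,Y) = 2.1717 bits

Marginal of X (row sums):
  P(X=0) = 0.107 + 0.065 = 0.172
  P(X=1) = 0.094 + 0.553 = 0.647
  P(X=2) = 0.050 + 0.012 = 0.062
  P(X=3) = 0.061 + 0.058 = 0.119
H(X) = -[0.172·log₂(0.172) + 0.647·log₂(0.647) + 0.062·log₂(0.062) + 0.119·log₂(0.119)]
  = 0.436797 + 0.406421 + 0.248718 + 0.365445 = 1.4574 bits

H(Y|X) = Σ_x P(x)·H(Y|X=x):
  X=0: P(X=0) = 0.172, P(Y|X=0) = (107/172, 65/172) → H(Y|X=0) = 0.956550
  X=1: P(X=1) = 0.647, P(Y|X=1) = (94/647, 553/647) → H(Y|X=1) = 0.597917
  X=2: P(X=2) = 0.062, P(Y|X=2) = (25/31, 6/31) → H(Y|X=2) = 0.708836
  X=3: P(X=3) = 0.119, P(Y|X=3) = (61/119, 58/119) → H(Y|X=3) = 0.999542
H(Y|X) = 0.172·0.956550 + 0.647·0.597917 + 0.062·0.708836 + 0.119·0.999542 = 0.7143 bits

H(X,Y) = -Σ_{x,y} P(x,y) log₂ P(x,y). Per-cell terms -P(x,y)·log₂P(x,y):
  X=0: 0.345002, 0.256322
  X=1: 0.320652, 0.472621
  X=2: 0.216096, 0.076570
  X=3: 0.246138, 0.238253
Sum of the 8 terms: H(X,Y) = 2.1717 bits

Chain rule check:
  H(X) + H(Y|X) = 1.4574 + 0.7143 = 2.1717 bits
  H(X,Y) = 2.1717 bits
✓ Chain rule verified.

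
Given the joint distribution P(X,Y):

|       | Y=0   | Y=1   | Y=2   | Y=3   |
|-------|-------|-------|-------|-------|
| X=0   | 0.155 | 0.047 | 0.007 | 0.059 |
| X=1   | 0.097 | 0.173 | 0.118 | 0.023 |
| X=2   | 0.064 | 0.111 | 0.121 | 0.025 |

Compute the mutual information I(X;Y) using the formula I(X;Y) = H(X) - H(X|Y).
0.1823 bits

I(X;Y) = H(X) - H(X|Y)

Marginal of X (row sums):
  P(X=0) = 0.155 + 0.047 + 0.007 + 0.059 = 0.268
  P(X=1) = 0.097 + 0.173 + 0.118 + 0.023 = 0.411
  P(X=2) = 0.064 + 0.111 + 0.121 + 0.025 = 0.321
H(X) = -[0.268·log₂(0.268) + 0.411·log₂(0.411) + 0.321·log₂(0.321)]
  = 0.50912 + 0.52723 + 0.52623 = 1.5626 bits

Marginal of Y (column sums):
  P(Y=0) = 0.155 + 0.097 + 0.064 = 0.316
  P(Y=1) = 0.047 + 0.173 + 0.111 = 0.331
  P(Y=2) = 0.007 + 0.118 + 0.121 = 0.246
  P(Y=3) = 0.059 + 0.023 + 0.025 = 0.107
H(X|Y) = Σ_y P(y)·H(X|Y=y):
  Y=0: P(Y=0) = 0.316, P(X|Y=0) = (155/316, 97/316, 16/79) → H(X|Y=0) = 1.49368
  Y=1: P(Y=1) = 0.331, P(X|Y=1) = (47/331, 173/331, 111/331) → H(X|Y=1) = 1.41771
  Y=2: P(Y=2) = 0.246, P(X|Y=2) = (7/246, 59/123, 121/246) → H(X|Y=2) = 1.15802
  Y=3: P(Y=3) = 0.107, P(X|Y=3) = (59/107, 23/107, 25/107) → H(X|Y=3) = 1.44040
H(X|Y) = 0.316·1.49368 + 0.331·1.41771 + 0.246·1.15802 + 0.107·1.44040 = 1.3803 bits

I(X;Y) = H(X) - H(X|Y) = 1.5626 - 1.3803 = 0.1823 bits

Cross-check via I(X;Y) = H(X) + H(Y) - H(X,Y): computing H(Y) from the column sums and H(X,Y) from the 12 cells in the same way gives H(Y) = 1.8959 bits and H(X,Y) = 3.2762 bits, so
I(X;Y) = 1.5626 + 1.8959 - 3.2762 = 0.1823 bits ✓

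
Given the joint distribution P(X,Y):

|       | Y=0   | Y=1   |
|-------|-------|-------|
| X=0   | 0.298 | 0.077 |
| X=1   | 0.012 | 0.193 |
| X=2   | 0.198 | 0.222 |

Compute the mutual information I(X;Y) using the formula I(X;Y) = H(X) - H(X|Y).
0.2402 bits

I(X;Y) = H(X) - H(X|Y)

Marginal of X (row sums):
  P(X=0) = 0.298 + 0.077 = 0.375
  P(X=1) = 0.012 + 0.193 = 0.205
  P(X=2) = 0.198 + 0.222 = 0.420
H(X) = -[0.375·log₂(0.375) + 0.205·log₂(0.205) + 0.420·log₂(0.420)]
  = 0.53064 + 0.46869 + 0.52565 = 1.5250 bits

Marginal of Y (column sums):
  P(Y=0) = 0.298 + 0.012 + 0.198 = 0.508
  P(Y=1) = 0.077 + 0.193 + 0.222 = 0.492
H(X|Y) = Σ_y P(y)·H(X|Y=y):
  Y=0: P(Y=0) = 0.508, P(X|Y=0) = (149/254, 3/127, 99/254) → H(X|Y=0) = 1.10887
  Y=1: P(Y=1) = 0.492, P(X|Y=1) = (77/492, 193/492, 37/82) → H(X|Y=1) = 1.46640
H(X|Y) = 0.508·1.10887 + 0.492·1.46640 = 1.2848 bits

I(X;Y) = H(X) - H(X|Y) = 1.5250 - 1.2848 = 0.2402 bits

Cross-check via I(X;Y) = H(X) + H(Y) - H(X,Y): computing H(Y) from the column sums and H(X,Y) from the 6 cells in the same way gives H(Y) = 0.9998 bits and H(X,Y) = 2.2846 bits, so
I(X;Y) = 1.5250 + 0.9998 - 2.2846 = 0.2402 bits ✓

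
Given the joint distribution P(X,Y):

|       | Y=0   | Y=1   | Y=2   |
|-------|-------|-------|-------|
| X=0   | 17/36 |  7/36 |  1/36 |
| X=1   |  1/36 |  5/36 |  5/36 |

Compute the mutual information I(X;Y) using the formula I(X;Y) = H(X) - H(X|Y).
0.2982 bits

I(X;Y) = H(X) - H(X|Y)

Marginal of X (row sums):
  P(X=0) = 17/36 + 7/36 + 1/36 = 25/36
  P(X=1) = 1/36 + 5/36 + 5/36 = 11/36
H(X) = -[(25/36)·log₂(25/36) + (11/36)·log₂(11/36)]
  = 0.3653256 + 0.5226508 = 0.887976 bits

Marginal of Y (column sums):
  P(Y=0) = 17/36 + 1/36 = 1/2
  P(Y=1) = 7/36 + 5/36 = 1/3
  P(Y=2) = 1/36 + 5/36 = 1/6
H(X|Y) = Σ_y P(y)·H(X|Y=y):
  Y=0: P(Y=0) = 1/2, P(X|Y=0) = (17/18, 1/18) → H(X|Y=0) = 0.3095434
  Y=1: P(Y=1) = 1/3, P(X|Y=1) = (7/12, 5/12) → H(X|Y=1) = 0.9798688
  Y=2: P(Y=2) = 1/6, P(X|Y=2) = (1/6, 5/6) → H(X|Y=2) = 0.6500224
H(X|Y) = (1/2)·0.3095434 + (1/3)·0.9798688 + (1/6)·0.6500224 = 0.589732 bits

I(X;Y) = H(X) - H(X|Y) = 0.887976 - 0.589732 = 0.2982 bits

Cross-check via I(X;Y) = H(X) + H(Y) - H(X,Y): computing H(Y) from the column sums and H(X,Y) from the 6 cells in the same way gives H(Y) = 1.459148 bits and H(X,Y) = 2.048880 bits, so
I(X;Y) = 0.887976 + 1.459148 - 2.048880 = 0.2982 bits ✓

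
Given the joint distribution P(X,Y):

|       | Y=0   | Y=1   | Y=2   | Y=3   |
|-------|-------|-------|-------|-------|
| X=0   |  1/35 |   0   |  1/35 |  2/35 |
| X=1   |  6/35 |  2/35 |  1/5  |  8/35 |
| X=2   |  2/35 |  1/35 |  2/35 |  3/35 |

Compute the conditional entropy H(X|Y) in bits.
1.2198 bits

H(X|Y) = H(X,Y) - H(Y)

H(X,Y) = -Σ_{x,y} P(x,y) log₂ P(x,y). Per-cell terms -P(x,y)·log₂P(x,y):
  X=0: 0.14655, 0.00000, 0.14655, 0.23596
  X=1: 0.43617, 0.23596, 0.46439, 0.48669
  X=2: 0.23596, 0.14655, 0.23596, 0.30380
  (cells with P = 0 contribute 0)
Sum of the 12 terms: H(X,Y) = 3.0745 bits

Marginal of Y (column sums):
  P(Y=0) = 1/35 + 6/35 + 2/35 = 9/35
  P(Y=1) = 0 + 2/35 + 1/35 = 3/35
  P(Y=2) = 1/35 + 1/5 + 2/35 = 2/7
  P(Y=3) = 2/35 + 8/35 + 3/35 = 13/35
H(Y) = -[(9/35)·log₂(9/35) + (3/35)·log₂(3/35) + (2/7)·log₂(2/7) + (13/35)·log₂(13/35)]
  = 0.50383 + 0.30380 + 0.51639 + 0.53071 = 1.8547 bits

H(X|Y) = H(X,Y) - H(Y) = 3.0745 - 1.8547 = 1.2198 bits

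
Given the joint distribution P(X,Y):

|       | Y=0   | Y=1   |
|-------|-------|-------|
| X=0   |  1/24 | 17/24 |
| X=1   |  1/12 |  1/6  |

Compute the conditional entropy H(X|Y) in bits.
0.7294 bits

H(X|Y) = H(X,Y) - H(Y)

H(X,Y) = -Σ_{x,y} P(x,y) log₂ P(x,y). Per-cell terms -P(x,y)·log₂P(x,y):
  X=0: 0.19104, 0.35240
  X=1: 0.29875, 0.43083
Sum of the 4 terms: H(X,Y) = 1.2730 bits

Marginal of Y (column sums):
  P(Y=0) = 1/24 + 1/12 = 1/8
  P(Y=1) = 17/24 + 1/6 = 7/8
H(Y) = -[(1/8)·log₂(1/8) + (7/8)·log₂(7/8)]
  = 0.37500 + 0.16856 = 0.5436 bits

H(X|Y) = H(X,Y) - H(Y) = 1.2730 - 0.5436 = 0.7294 bits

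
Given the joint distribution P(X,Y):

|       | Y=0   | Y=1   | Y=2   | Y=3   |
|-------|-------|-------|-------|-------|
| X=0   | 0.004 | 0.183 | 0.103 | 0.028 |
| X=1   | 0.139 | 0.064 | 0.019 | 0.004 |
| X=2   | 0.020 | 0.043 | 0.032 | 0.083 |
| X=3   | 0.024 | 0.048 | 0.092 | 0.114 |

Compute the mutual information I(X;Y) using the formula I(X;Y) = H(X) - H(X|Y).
0.4024 bits

I(X;Y) = H(X) - H(X|Y)

Marginal of X (row sums):
  P(X=0) = 0.004 + 0.183 + 0.103 + 0.028 = 0.318
  P(X=1) = 0.139 + 0.064 + 0.019 + 0.004 = 0.226
  P(X=2) = 0.020 + 0.043 + 0.032 + 0.083 = 0.178
  P(X=3) = 0.024 + 0.048 + 0.092 + 0.114 = 0.278
H(X) = -[0.318·log₂(0.318) + 0.226·log₂(0.226) + 0.178·log₂(0.178) + 0.278·log₂(0.278)]
  = 0.52562 + 0.48491 + 0.44323 + 0.51342 = 1.96718 bits

Marginal of Y (column sums):
  P(Y=0) = 0.004 + 0.139 + 0.020 + 0.024 = 0.187
  P(Y=1) = 0.183 + 0.064 + 0.043 + 0.048 = 0.338
  P(Y=2) = 0.103 + 0.019 + 0.032 + 0.092 = 0.246
  P(Y=3) = 0.028 + 0.004 + 0.083 + 0.114 = 0.229
H(X|Y) = Σ_y P(y)·H(X|Y=y):
  Y=0: P(Y=0) = 0.187, P(X|Y=0) = (4/187, 139/187, 20/187, 24/187) → H(X|Y=0) = 1.16181
  Y=1: P(Y=1) = 0.338, P(X|Y=1) = (183/338, 32/169, 43/338, 24/169) → H(X|Y=1) = 1.71218
  Y=2: P(Y=2) = 0.246, P(X|Y=2) = (103/246, 19/246, 16/123, 46/123) → H(X|Y=2) = 1.72468
  Y=3: P(Y=3) = 0.229, P(X|Y=3) = (28/229, 4/229, 83/229, 114/229) → H(X|Y=3) = 1.50434
H(X|Y) = 0.187·1.16181 + 0.338·1.71218 + 0.246·1.72468 + 0.229·1.50434 = 1.56474 bits

I(X;Y) = H(X) - H(X|Y) = 1.96718 - 1.56474 = 0.4024 bits

Cross-check via I(X;Y) = H(X) + H(Y) - H(X,Y): computing H(Y) from the column sums and H(X,Y) from the 16 cells in the same way gives H(Y) = 1.96598 bits and H(X,Y) = 3.53072 bits, so
I(X;Y) = 1.96718 + 1.96598 - 3.53072 = 0.4024 bits ✓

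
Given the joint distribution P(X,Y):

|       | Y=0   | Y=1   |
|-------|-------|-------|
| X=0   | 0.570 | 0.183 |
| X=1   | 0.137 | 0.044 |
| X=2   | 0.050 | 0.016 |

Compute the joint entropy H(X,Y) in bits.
1.8133 bits

H(X,Y) = -Σ_{x,y} P(x,y) log₂ P(x,y). Per-cell terms -P(x,y)·log₂P(x,y):
  X=0: 0.46225, 0.44837
  X=1: 0.39288, 0.19828
  X=2: 0.21610, 0.09545
Sum of the 6 terms: H(X,Y) = 1.8133 bits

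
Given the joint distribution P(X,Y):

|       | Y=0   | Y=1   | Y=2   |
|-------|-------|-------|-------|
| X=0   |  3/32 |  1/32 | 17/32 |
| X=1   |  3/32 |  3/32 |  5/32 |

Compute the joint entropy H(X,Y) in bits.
2.0200 bits

H(X,Y) = -Σ_{x,y} P(x,y) log₂ P(x,y). Per-cell terms -P(x,y)·log₂P(x,y):
  X=0: 0.3202, 0.1562, 0.4848
  X=1: 0.3202, 0.3202, 0.4184
Sum of the 6 terms: H(X,Y) = 2.0200 bits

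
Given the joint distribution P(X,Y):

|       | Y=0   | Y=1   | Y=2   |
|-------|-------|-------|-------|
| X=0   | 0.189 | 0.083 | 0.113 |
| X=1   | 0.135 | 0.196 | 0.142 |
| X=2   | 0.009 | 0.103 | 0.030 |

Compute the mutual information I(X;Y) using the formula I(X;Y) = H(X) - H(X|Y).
0.1065 bits

I(X;Y) = H(X) - H(X|Y)

Marginal of X (row sums):
  P(X=0) = 0.189 + 0.083 + 0.113 = 0.385
  P(X=1) = 0.135 + 0.196 + 0.142 = 0.473
  P(X=2) = 0.009 + 0.103 + 0.030 = 0.142
H(X) = -[0.385·log₂(0.385) + 0.473·log₂(0.473) + 0.142·log₂(0.142)]
  = 0.53017 + 0.51088 + 0.39988 = 1.44093 bits

Marginal of Y (column sums):
  P(Y=0) = 0.189 + 0.135 + 0.009 = 0.333
  P(Y=1) = 0.083 + 0.196 + 0.103 = 0.382
  P(Y=2) = 0.113 + 0.142 + 0.030 = 0.285
H(X|Y) = Σ_y P(y)·H(X|Y=y):
  Y=0: P(Y=0) = 0.333, P(X|Y=0) = (21/37, 15/37, 1/37) → H(X|Y=0) = 1.13264
  Y=1: P(Y=1) = 0.382, P(X|Y=1) = (83/382, 98/191, 103/382) → H(X|Y=1) = 1.48235
  Y=2: P(Y=2) = 0.285, P(X|Y=2) = (113/285, 142/285, 2/19) → H(X|Y=2) = 1.37183
H(X|Y) = 0.333·1.13264 + 0.382·1.48235 + 0.285·1.37183 = 1.33440 bits

I(X;Y) = H(X) - H(X|Y) = 1.44093 - 1.33440 = 0.1065 bits

Cross-check via I(X;Y) = H(X) + H(Y) - H(X,Y): computing H(Y) from the column sums and H(X,Y) from the 9 cells in the same way gives H(Y) = 1.57475 bits and H(X,Y) = 2.90915 bits, so
I(X;Y) = 1.44093 + 1.57475 - 2.90915 = 0.1065 bits ✓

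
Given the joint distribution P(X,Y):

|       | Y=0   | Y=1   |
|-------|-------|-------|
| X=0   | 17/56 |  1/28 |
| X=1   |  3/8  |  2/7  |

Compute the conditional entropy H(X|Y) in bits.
0.8349 bits

H(X|Y) = H(X,Y) - H(Y)

H(X,Y) = -Σ_{x,y} P(x,y) log₂ P(x,y). Per-cell terms -P(x,y)·log₂P(x,y):
  X=0: 0.5221, 0.1717
  X=1: 0.5306, 0.5164
Sum of the 4 terms: H(X,Y) = 1.7408 bits

Marginal of Y (column sums):
  P(Y=0) = 17/56 + 3/8 = 19/28
  P(Y=1) = 1/28 + 2/7 = 9/28
H(Y) = -[(19/28)·log₂(19/28) + (9/28)·log₂(9/28)]
  = 0.3796 + 0.5263 = 0.9059 bits

H(X|Y) = H(X,Y) - H(Y) = 1.7408 - 0.9059 = 0.8349 bits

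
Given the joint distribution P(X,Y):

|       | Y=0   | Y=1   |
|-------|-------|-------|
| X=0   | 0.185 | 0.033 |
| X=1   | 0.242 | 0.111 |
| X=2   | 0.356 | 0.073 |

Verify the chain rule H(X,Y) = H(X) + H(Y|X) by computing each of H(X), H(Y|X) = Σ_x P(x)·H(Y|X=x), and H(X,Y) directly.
H(X) = 1.5332 bits, H(Y|X) = 0.7331 bits, H(X,Y) = 2.2663 bits

Marginal of X (row sums):
  P(X=0) = 0.185 + 0.033 = 0.218
  P(X=1) = 0.242 + 0.111 = 0.353
  P(X=2) = 0.356 + 0.073 = 0.429
H(X) = -[0.218·log₂(0.218) + 0.353·log₂(0.353) + 0.429·log₂(0.429)]
  = 0.4791 + 0.5303 + 0.5238 = 1.5332 bits

H(Y|X) = Σ_x P(x)·H(Y|X=x):
  X=0: P(X=0) = 0.218, P(Y|X=0) = (185/218, 33/218) → H(Y|X=0) = 0.6133
  X=1: P(X=1) = 0.353, P(Y|X=1) = (242/353, 111/353) → H(Y|X=1) = 0.8982
  X=2: P(X=2) = 0.429, P(Y|X=2) = (356/429, 73/429) → H(Y|X=2) = 0.6581
H(Y|X) = 0.218·0.6133 + 0.353·0.8982 + 0.429·0.6581 = 0.7331 bits

H(X,Y) = -Σ_{x,y} P(x,y) log₂ P(x,y). Per-cell terms -P(x,y)·log₂P(x,y):
  X=0: 0.4504, 0.1624
  X=1: 0.4954, 0.3520
  X=2: 0.5305, 0.2756
Sum of the 6 terms: H(X,Y) = 2.2663 bits

Chain rule check:
  H(X) + H(Y|X) = 1.5332 + 0.7331 = 2.2663 bits
  H(X,Y) = 2.2663 bits
✓ Chain rule verified.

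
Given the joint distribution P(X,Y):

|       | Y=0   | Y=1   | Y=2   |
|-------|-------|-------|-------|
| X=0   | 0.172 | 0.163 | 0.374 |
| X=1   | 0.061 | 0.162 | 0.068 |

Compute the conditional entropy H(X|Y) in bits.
0.7920 bits

H(X|Y) = H(X,Y) - H(Y)

H(X,Y) = -Σ_{x,y} P(x,y) log₂ P(x,y). Per-cell terms -P(x,y)·log₂P(x,y):
  X=0: 0.4368, 0.4266, 0.5307
  X=1: 0.2461, 0.4254, 0.2637
Sum of the 6 terms: H(X,Y) = 2.3293 bits

Marginal of Y (column sums):
  P(Y=0) = 0.172 + 0.061 = 0.233
  P(Y=1) = 0.163 + 0.162 = 0.325
  P(Y=2) = 0.374 + 0.068 = 0.442
H(Y) = -[0.233·log₂(0.233) + 0.325·log₂(0.325) + 0.442·log₂(0.442)]
  = 0.4897 + 0.5270 + 0.5206 = 1.5373 bits

H(X|Y) = H(X,Y) - H(Y) = 2.3293 - 1.5373 = 0.7920 bits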